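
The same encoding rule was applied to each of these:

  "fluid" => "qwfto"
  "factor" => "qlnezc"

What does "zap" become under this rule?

kla

Compare letters: f→q is +11, l→w is +11, u→f is +11 — a constant shift. Each letter is shifted forward by 11 in the alphabet (a Caesar shift of +11).
On zap: z+11=k, a+11=l, p+11=a.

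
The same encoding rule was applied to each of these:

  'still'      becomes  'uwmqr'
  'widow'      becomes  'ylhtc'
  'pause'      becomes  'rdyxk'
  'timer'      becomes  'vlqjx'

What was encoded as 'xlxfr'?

In still: s→u is +2, t→w is +3, i→m is +4, l→q is +5 — the shift increases by 1 each position. Letter i (0-indexed) is shifted by i+2, so successive shifts are 2, 3, 4, ….
Undoing it on xlxfr: x−2=v, l−3=i, x−4=t, f−5=a, r−6=l.

vital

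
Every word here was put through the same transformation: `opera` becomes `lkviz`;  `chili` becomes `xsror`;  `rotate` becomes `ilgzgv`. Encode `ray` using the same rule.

Each pair mirrors across the alphabet (o↔l, p↔k, e↔v): positions sum to 25. Each letter is replaced by its mirror in the alphabet: a↔z, b↔y, c↔x, and so on (the Atbash cipher).
On ray: r↔i, a↔z, y↔b.

izb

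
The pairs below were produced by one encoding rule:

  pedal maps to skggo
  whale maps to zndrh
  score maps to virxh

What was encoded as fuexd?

Shifts by position in pedal: pos 0: p→s (+3), pos 1: e→k (+6), pos 2: d→g (+3), pos 3: a→g (+6) — repeating every 2. The shifts repeat in a cycle of length 2: positions 0,1,… shift by +3, +6, then the pattern repeats.
Decoding fuexd: f−3=c, u−6=o, e−3=b, x−6=r, d−3=a.

cobra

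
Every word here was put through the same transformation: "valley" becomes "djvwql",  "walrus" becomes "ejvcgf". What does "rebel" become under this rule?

The shift increases by 1 at each position, starting from +8: 8, 9, 10, ….
Applying it to rebel: r+8=z, e+9=n, b+10=l, e+11=p, l+12=x.

znlpx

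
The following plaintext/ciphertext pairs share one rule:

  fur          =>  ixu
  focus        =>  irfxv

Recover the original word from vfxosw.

Compare letters: f→i is +3, u→x is +3, r→u is +3 — a constant shift. It's a constant shift of +3 (ROT3).
Undoing it on vfxosw: v−3=s, f−3=c, x−3=u, o−3=l, s−3=p, w−3=t.

sculpt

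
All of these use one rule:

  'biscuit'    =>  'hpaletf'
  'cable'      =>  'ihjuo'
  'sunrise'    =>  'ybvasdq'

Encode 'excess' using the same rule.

kekncd

In biscuit: b→h is +6, i→p is +7, s→a is +8, c→l is +9 — the shift increases by 1 each position. The shift increases by 1 at each position, starting from +6: 6, 7, 8, ….
Applying it to excess: e+6=k, x+7=e, c+8=k, e+9=n, s+10=c, s+11=d.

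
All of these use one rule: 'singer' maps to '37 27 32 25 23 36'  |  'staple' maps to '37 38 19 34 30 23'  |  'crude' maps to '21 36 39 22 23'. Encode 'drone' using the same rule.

22 36 33 32 23

s is letter #19 and maps to 37: an offset of 18. Letters become their 1-based position plus 18 (so a→19, b→20, …).
For drone: d=4→22, r=18→36, o=15→33, n=14→32, e=5→23.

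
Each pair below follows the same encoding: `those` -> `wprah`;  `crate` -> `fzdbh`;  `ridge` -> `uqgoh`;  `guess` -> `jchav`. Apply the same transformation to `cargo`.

A repeating key of period 2 is used — shifts +3, +8 over and over.
For cargo: c+3=f, a+8=i, r+3=u, g+8=o, o+3=r.

fiuor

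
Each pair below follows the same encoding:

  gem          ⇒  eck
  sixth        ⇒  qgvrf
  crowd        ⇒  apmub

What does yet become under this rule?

This is a Caesar cipher with shift 24.
Applying it to yet: y+24=w, e+24=c, t+24=r.

wcr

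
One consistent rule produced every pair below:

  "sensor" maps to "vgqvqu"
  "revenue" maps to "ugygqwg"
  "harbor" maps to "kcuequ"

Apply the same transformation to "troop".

The rule splits by letter class: vowels +2, consonants +3.
For troop: t(cons)+3=w, r(cons)+3=u, o(vowel)+2=q, o(vowel)+2=q, p(cons)+3=s.

wuqqs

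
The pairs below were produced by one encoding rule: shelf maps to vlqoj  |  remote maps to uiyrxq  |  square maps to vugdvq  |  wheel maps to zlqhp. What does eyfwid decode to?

Shifts by position in shelf: pos 0: s→v (+3), pos 1: h→l (+4), pos 2: e→q (+12), pos 3: l→o (+3), pos 4: f→j (+4) — repeating every 3. It's a Vigenère-style cipher with numeric key [3,4,12]: position i shifts by key[i mod 3].
Reversing it on eyfwid: e−3=b, y−4=u, f−12=t, w−3=t, i−4=e, d−12=r.

butter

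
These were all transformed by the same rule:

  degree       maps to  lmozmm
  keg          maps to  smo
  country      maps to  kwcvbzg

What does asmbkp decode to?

It's a constant shift of +8 (ROT8).
Reversing it on asmbkp: a−8=s, s−8=k, m−8=e, b−8=t, k−8=c, p−8=h.

sketch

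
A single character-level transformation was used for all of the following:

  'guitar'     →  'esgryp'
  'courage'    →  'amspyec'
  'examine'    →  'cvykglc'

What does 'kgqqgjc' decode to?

missile

Each letter is shifted forward by 24 in the alphabet (a Caesar shift of +24).
Decoding kgqqgjc: k−24=m, g−24=i, q−24=s, q−24=s, g−24=i, j−24=l, c−24=e.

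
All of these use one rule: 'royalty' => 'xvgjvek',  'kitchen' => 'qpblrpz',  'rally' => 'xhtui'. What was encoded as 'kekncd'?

Letter i (0-indexed) is shifted by i+6, so successive shifts are 6, 7, 8, ….
Undoing it on kekncd: k−6=e, e−7=x, k−8=c, n−9=e, c−10=s, d−11=s.

excess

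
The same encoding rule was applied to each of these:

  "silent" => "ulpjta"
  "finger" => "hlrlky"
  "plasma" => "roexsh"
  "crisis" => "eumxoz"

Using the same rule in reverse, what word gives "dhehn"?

In silent: s→u is +2, i→l is +3, l→p is +4, e→j is +5 — the shift increases by 1 each position. Letter i (0-indexed) is shifted by i+2, so successive shifts are 2, 3, 4, ….
Reversing it on dhehn: d−2=b, h−3=e, e−4=a, h−5=c, n−6=h.

beach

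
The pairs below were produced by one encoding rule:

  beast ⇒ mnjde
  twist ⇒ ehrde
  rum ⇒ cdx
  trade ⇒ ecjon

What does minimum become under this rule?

The shift depends on letter class: consonant b→m is +11, but vowel e→n is +9. Vowels shift forward by 9 and consonants shift forward by 11.
For minimum: m(cons)+11=x, i(vowel)+9=r, n(cons)+11=y, i(vowel)+9=r, m(cons)+11=x, u(vowel)+9=d, m(cons)+11=x.

xryrxdx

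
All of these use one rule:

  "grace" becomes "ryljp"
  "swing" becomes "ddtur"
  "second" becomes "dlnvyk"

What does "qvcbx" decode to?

Shifts by position in grace: pos 0: g→r (+11), pos 1: r→y (+7), pos 2: a→l (+11), pos 3: c→j (+7) — repeating every 2. A repeating key of period 2 is used — shifts +11, +7 over and over.
Decoding qvcbx: q−11=f, v−7=o, c−11=r, b−7=u, x−11=m.

forum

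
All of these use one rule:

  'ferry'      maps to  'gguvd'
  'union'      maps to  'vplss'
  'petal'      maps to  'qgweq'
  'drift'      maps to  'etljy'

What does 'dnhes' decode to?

clean

The shift increases by 1 at each position, starting from +1: 1, 2, 3, ….
Undoing it on dnhes: d−1=c, n−2=l, h−3=e, e−4=a, s−5=n.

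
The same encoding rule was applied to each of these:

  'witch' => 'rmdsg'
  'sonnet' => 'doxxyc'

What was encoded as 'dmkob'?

react

The output letters match the input read backwards, each shifted +10: witch reversed is hctiw. Two steps: reverse the string, then apply a Caesar shift of +10.
Undoing it on dmkob: shift back: d−10=t, m−10=c, k−10=a, o−10=e, b−10=r → tcaer; then reverse → react.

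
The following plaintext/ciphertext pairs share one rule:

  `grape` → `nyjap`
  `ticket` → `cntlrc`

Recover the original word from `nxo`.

foe

The output letters match the input read backwards, each shifted +9: grape reversed is eparg. Read the word backwards and shift each letter +9.
Undoing it on nxo: shift back: n−9=e, x−9=o, o−9=f → eof; then reverse → foe.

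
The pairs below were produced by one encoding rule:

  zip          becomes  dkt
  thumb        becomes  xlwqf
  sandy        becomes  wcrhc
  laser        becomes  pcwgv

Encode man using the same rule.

qcr

The shift depends on letter class: consonant z→d is +4, but vowel i→k is +2. Vowels shift forward by 2 and consonants shift forward by 4.
On man: m(cons)+4=q, a(vowel)+2=c, n(cons)+4=r.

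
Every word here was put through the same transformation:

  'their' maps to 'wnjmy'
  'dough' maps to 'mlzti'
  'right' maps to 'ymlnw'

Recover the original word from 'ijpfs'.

The output letters match the input read backwards, each shifted +5: their reversed is rieht. Read the word backwards and shift each letter +5.
Undoing it on ijpfs: shift back: i−5=d, j−5=e, p−5=k, f−5=a, s−5=n → dekan; then reverse → naked.

naked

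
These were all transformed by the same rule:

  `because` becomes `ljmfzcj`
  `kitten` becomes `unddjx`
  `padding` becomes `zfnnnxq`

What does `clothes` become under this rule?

mvtdrjc

The shift depends on letter class: consonant b→l is +10, but vowel e→j is +5. Vowels shift forward by 5 and consonants shift forward by 10.
On clothes: c(cons)+10=m, l(cons)+10=v, o(vowel)+5=t, t(cons)+10=d, h(cons)+10=r, e(vowel)+5=j, s(cons)+10=c.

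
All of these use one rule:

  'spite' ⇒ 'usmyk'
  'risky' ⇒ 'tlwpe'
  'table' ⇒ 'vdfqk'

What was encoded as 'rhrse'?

penny

In spite: s→u is +2, p→s is +3, i→m is +4, t→y is +5 — the shift increases by 1 each position. The shift increases by 1 at each position, starting from +2: 2, 3, 4, ….
Reversing it on rhrse: r−2=p, h−3=e, r−4=n, s−5=n, e−6=y.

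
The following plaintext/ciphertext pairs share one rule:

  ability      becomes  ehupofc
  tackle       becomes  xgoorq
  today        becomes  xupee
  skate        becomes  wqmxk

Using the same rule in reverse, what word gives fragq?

block

Shifts by position in ability: pos 0: a→e (+4), pos 1: b→h (+6), pos 2: i→u (+12), pos 3: l→p (+4), pos 4: i→o (+6), pos 5: t→f (+12) — repeating every 3. A repeating key of period 3 is used — shifts +4, +6, +12 over and over.
Undoing it on fragq: f−4=b, r−6=l, a−12=o, g−4=c, q−6=k.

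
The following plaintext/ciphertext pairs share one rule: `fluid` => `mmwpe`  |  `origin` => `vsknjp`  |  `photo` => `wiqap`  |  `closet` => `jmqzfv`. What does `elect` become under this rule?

Shifts by position in fluid: pos 0: f→m (+7), pos 1: l→m (+1), pos 2: u→w (+2), pos 3: i→p (+7), pos 4: d→e (+1) — repeating every 3. It's a Vigenère-style cipher with numeric key [7,1,2]: position i shifts by key[i mod 3].
For elect: e+7=l, l+1=m, e+2=g, c+7=j, t+1=u.

lmgju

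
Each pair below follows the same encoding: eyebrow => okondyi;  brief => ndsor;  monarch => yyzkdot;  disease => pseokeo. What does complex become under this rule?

oyybxoj

The shift depends on letter class: consonant y→k is +12, but vowel e→o is +10. Two shifts are in play — +10 for a/e/i/o/u, +12 for every other letter.
For complex: c(cons)+12=o, o(vowel)+10=y, m(cons)+12=y, p(cons)+12=b, l(cons)+12=x, e(vowel)+10=o, x(cons)+12=j.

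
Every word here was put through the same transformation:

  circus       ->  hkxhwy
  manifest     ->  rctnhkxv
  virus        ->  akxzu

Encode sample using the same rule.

The shifts repeat in a cycle of length 3: positions 0,1,… shift by +5, +2, +6, then the pattern repeats.
Applying it to sample: s+5=x, a+2=c, m+6=s, p+5=u, l+2=n, e+6=k.

xcsunk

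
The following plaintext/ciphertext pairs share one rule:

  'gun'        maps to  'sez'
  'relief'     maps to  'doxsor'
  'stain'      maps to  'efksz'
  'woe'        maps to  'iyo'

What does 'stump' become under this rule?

Two shifts are in play — +10 for a/e/i/o/u, +12 for every other letter.
On stump: s(cons)+12=e, t(cons)+12=f, u(vowel)+10=e, m(cons)+12=y, p(cons)+12=b.

efeyb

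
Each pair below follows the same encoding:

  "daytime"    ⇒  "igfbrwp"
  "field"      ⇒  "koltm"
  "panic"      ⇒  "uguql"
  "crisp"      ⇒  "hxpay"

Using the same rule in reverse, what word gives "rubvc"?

In daytime: d→i is +5, a→g is +6, y→f is +7, t→b is +8 — the shift increases by 1 each position. Each letter shifts forward by (position + 5), i.e. 5, 6, 7, … — the shift grows by one for each successive letter.
Decoding rubvc: r−5=m, u−6=o, b−7=u, v−8=n, c−9=t.

mount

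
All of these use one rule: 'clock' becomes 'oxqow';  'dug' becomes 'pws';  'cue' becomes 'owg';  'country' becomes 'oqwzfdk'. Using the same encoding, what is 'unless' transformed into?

The shift depends on letter class: consonant c→o is +12, but vowel o→q is +2. The rule splits by letter class: vowels +2, consonants +12.
For unless: u(vowel)+2=w, n(cons)+12=z, l(cons)+12=x, e(vowel)+2=g, s(cons)+12=e, s(cons)+12=e.

wzxgee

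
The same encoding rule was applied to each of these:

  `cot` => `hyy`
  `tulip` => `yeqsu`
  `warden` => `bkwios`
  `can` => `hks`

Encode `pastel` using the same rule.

ukxyoq

The shift depends on letter class: consonant c→h is +5, but vowel o→y is +10. Vowels shift forward by 10 and consonants shift forward by 5.
For pastel: p(cons)+5=u, a(vowel)+10=k, s(cons)+5=x, t(cons)+5=y, e(vowel)+10=o, l(cons)+5=q.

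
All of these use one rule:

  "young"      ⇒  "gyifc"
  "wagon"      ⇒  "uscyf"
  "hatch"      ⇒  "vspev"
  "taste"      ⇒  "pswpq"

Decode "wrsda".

spark

y(24)→g(6) and o(14)→y(24) fit y≡19x+18 (mod 26); the inverse of 19 mod 26 is 11. This is an affine cipher: with a=0,…,z=25, each position x becomes (19x+18) mod 26.
Decoding wrsda: w(22)→11·(22−18)≡18=s; r(17)→11·(17−18)≡15=p; s(18)→11·(18−18)≡0=a; d(3)→11·(3−18)≡17=r; a(0)→11·(0−18)≡10=k (all mod 26).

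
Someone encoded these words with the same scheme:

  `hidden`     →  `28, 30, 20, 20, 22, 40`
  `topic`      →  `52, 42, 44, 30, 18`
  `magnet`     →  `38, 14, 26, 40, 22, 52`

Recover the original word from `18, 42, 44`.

h(#8)→28 and i(#9)→30: differences scale by 2, so n = 2·pos + 12. With a=1..z=26, the number is 2·pos + 12.
Undoing it on 18, 42, 44: 18→(18−12)÷2=3=c, 42→(42−12)÷2=15=o, 44→(44−12)÷2=16=p.

cop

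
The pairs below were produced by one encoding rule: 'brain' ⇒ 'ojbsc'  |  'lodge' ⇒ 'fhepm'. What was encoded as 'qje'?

The output letters match the input read backwards, each shifted +1: brain reversed is niarb. The word is reversed, then every letter is shifted forward by 1.
Undoing it on qje: shift back: q−1=p, j−1=i, e−1=d → pid; then reverse → dip.

dip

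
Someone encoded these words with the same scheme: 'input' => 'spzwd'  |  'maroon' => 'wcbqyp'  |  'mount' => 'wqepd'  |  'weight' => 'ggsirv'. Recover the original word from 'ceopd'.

A repeating key of period 2 is used — shifts +10, +2 over and over.
Decoding ceopd: c−10=s, e−2=c, o−10=e, p−2=n, d−10=t.

scent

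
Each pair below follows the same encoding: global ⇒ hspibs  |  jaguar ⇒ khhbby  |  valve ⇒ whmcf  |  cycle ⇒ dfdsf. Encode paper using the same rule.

Shifts by position in global: pos 0: g→h (+1), pos 1: l→s (+7), pos 2: o→p (+1), pos 3: b→i (+7) — repeating every 2. A repeating key of period 2 is used — shifts +1, +7 over and over.
For paper: p+1=q, a+7=h, p+1=q, e+7=l, r+1=s.

qhqls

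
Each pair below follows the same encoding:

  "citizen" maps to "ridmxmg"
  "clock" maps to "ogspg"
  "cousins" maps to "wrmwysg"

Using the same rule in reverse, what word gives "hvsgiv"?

record

The word is reversed, then every letter is shifted forward by 4.
Decoding hvsgiv: shift back: h−4=d, v−4=r, s−4=o, g−4=c, i−4=e, v−4=r → drocer; then reverse → record.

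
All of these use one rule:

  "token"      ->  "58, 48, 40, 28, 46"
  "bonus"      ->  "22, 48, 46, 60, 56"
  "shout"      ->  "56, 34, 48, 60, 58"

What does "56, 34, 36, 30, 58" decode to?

t(#20)→58 and o(#15)→48: differences scale by 2, so n = 2·pos + 18. Each letter becomes 2×(its alphabet position, a=1..z=26) + 18.
Decoding 56, 34, 36, 30, 58: 56→(56−18)÷2=19=s, 34→(34−18)÷2=8=h, 36→(36−18)÷2=9=i, 30→(30−18)÷2=6=f, 58→(58−18)÷2=20=t.

shift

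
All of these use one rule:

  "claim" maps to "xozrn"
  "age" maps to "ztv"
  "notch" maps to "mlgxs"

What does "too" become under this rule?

gll

This is the alphabet-reversal cipher (Atbash): a becomes z, b becomes y, etc.
On too: t↔g, o↔l, o↔l.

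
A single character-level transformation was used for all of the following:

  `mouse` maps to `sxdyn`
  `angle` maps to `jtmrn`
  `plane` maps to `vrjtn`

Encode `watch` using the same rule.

The shift depends on letter class: consonant m→s is +6, but vowel o→x is +9. The rule splits by letter class: vowels +9, consonants +6.
For watch: w(cons)+6=c, a(vowel)+9=j, t(cons)+6=z, c(cons)+6=i, h(cons)+6=n.

cjzin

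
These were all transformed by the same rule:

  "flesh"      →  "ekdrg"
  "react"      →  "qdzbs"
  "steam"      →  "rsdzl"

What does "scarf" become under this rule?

Compare letters: f→e is +25, l→k is +25, e→d is +25 — a constant shift. This is a Caesar cipher with shift 25.
For scarf: s+25=r, c+25=b, a+25=z, r+25=q, f+25=e.

rbzqe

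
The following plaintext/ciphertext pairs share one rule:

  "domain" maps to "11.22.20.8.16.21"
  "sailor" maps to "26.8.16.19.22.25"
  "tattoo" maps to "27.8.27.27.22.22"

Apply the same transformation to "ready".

d is letter #4 and maps to 11: an offset of 7. The number is (letter's place in the alphabet, a=1) + 7.
Applying it to ready: r=18→25, e=5→12, a=1→8, d=4→11, y=25→32.

25.12.8.11.32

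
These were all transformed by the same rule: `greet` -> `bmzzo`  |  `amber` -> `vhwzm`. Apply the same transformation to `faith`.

avdoc

Compare letters: g→b is +21, r→m is +21, e→z is +21 — a constant shift. This is a Caesar cipher with shift 21.
Applying it to faith: f+21=a, a+21=v, i+21=d, t+21=o, h+21=c.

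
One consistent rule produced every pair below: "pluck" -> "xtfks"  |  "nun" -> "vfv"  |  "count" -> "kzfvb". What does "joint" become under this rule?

rztvb

The shift depends on letter class: consonant p→x is +8, but vowel u→f is +11. Vowels shift forward by 11 and consonants shift forward by 8.
Applying it to joint: j(cons)+8=r, o(vowel)+11=z, i(vowel)+11=t, n(cons)+8=v, t(cons)+8=b.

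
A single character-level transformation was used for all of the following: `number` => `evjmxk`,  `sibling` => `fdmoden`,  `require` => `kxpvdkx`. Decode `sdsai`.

n(13)→e(4) and u(20)→v(21) fit y≡21x+17 (mod 26); the inverse of 21 mod 26 is 5. Each letter's alphabet position (a=0..z=25) is mapped through 21·x+17 mod 26 — an affine cipher.
Reversing it on sdsai: s(18)→5·(18−17)≡5=f; d(3)→5·(3−17)≡8=i; s(18)→5·(18−17)≡5=f; a(0)→5·(0−17)≡19=t; i(8)→5·(8−17)≡7=h (all mod 26).

fifth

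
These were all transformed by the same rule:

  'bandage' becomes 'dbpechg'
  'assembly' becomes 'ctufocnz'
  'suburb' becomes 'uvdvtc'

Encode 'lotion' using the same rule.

npvjqo

Shifts by position in bandage: pos 0: b→d (+2), pos 1: a→b (+1), pos 2: n→p (+2), pos 3: d→e (+1) — repeating every 2. It's a Vigenère-style cipher with numeric key [2,1]: position i shifts by key[i mod 2].
For lotion: l+2=n, o+1=p, t+2=v, i+1=j, o+2=q, n+1=o.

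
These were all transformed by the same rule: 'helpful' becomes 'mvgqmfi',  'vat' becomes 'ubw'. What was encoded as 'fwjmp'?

olive

Read the word backwards and shift each letter +1.
Decoding fwjmp: shift back: f−1=e, w−1=v, j−1=i, m−1=l, p−1=o → evilo; then reverse → olive.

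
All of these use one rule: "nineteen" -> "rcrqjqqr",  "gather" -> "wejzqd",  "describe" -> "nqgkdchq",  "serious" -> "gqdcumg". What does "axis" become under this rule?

n(13)→r(17) and i(8)→c(2) fit y≡3x+4 (mod 26); the inverse of 3 mod 26 is 9. Each letter's alphabet position (a=0..z=25) is mapped through 3·x+4 mod 26 — an affine cipher.
Applying it to axis: a(0)→3·0+4≡4=e; x(23)→3·23+4≡21=v; i(8)→3·8+4≡2=c; s(18)→3·18+4≡6=g (all mod 26).

evcg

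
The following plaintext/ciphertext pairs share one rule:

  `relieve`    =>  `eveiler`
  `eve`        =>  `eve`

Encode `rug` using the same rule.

gur

The word is simply reversed.
Applying it to rug: reverse → gur.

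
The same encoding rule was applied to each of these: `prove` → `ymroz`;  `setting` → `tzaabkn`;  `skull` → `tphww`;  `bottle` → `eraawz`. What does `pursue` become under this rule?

yhmthz

This is an affine cipher: with a=0,…,z=25, each position x becomes (7x+23) mod 26.
For pursue: p(15)→7·15+23≡24=y; u(20)→7·20+23≡7=h; r(17)→7·17+23≡12=m; s(18)→7·18+23≡19=t; u(20)→7·20+23≡7=h; e(4)→7·4+23≡25=z (all mod 26).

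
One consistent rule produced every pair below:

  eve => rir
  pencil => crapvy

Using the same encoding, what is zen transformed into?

Compare letters: e→r is +13, v→i is +13, e→r is +13 — a constant shift. It's a constant shift of +13 (ROT13).
On zen: z+13=m, e+13=r, n+13=a.

mra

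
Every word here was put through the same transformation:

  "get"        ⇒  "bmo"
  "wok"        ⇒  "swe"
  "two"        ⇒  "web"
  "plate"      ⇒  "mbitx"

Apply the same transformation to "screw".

emzka

The output letters match the input read backwards, each shifted +8: get reversed is teg. The word is reversed, then every letter is shifted forward by 8.
On screw: reverse → wercs; then shift: w+8=e, e+8=m, r+8=z, c+8=k, s+8=a.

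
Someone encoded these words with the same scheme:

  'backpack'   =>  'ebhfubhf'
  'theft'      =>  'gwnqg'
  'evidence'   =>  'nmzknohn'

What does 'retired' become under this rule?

angzank

b(1)→e(4) and a(0)→b(1) fit y≡3x+1 (mod 26); the inverse of 3 mod 26 is 9. This is an affine cipher: with a=0,…,z=25, each position x becomes (3x+1) mod 26.
On retired: r(17)→3·17+1≡0=a; e(4)→3·4+1≡13=n; t(19)→3·19+1≡6=g; i(8)→3·8+1≡25=z; r(17)→3·17+1≡0=a; e(4)→3·4+1≡13=n; d(3)→3·3+1≡10=k (all mod 26).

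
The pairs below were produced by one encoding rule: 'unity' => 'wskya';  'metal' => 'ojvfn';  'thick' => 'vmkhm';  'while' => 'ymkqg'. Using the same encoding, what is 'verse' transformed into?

Shifts by position in unity: pos 0: u→w (+2), pos 1: n→s (+5), pos 2: i→k (+2), pos 3: t→y (+5) — repeating every 2. A repeating key of period 2 is used — shifts +2, +5 over and over.
Applying it to verse: v+2=x, e+5=j, r+2=t, s+5=x, e+2=g.

xjtxg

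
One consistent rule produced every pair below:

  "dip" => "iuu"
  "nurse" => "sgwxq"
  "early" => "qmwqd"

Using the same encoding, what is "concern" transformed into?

hashqws

The shift depends on letter class: consonant d→i is +5, but vowel i→u is +12. Vowels shift forward by 12 and consonants shift forward by 5.
For concern: c(cons)+5=h, o(vowel)+12=a, n(cons)+5=s, c(cons)+5=h, e(vowel)+12=q, r(cons)+5=w, n(cons)+5=s.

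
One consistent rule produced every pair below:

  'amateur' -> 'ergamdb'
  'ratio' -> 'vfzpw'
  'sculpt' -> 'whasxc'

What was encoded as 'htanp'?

In amateur: a→e is +4, m→r is +5, a→g is +6, t→a is +7 — the shift increases by 1 each position. Letter i (0-indexed) is shifted by i+4, so successive shifts are 4, 5, 6, ….
Decoding htanp: h−4=d, t−5=o, a−6=u, n−7=g, p−8=h.

dough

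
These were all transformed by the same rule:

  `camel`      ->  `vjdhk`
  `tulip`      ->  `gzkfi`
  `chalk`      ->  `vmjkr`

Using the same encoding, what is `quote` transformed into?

bzpgh

c(2)→v(21) and a(0)→j(9) fit y≡19x+9 (mod 26); the inverse of 19 mod 26 is 11. This is an affine cipher: with a=0,…,z=25, each position x becomes (19x+9) mod 26.
Applying it to quote: q(16)→19·16+9≡1=b; u(20)→19·20+9≡25=z; o(14)→19·14+9≡15=p; t(19)→19·19+9≡6=g; e(4)→19·4+9≡7=h (all mod 26).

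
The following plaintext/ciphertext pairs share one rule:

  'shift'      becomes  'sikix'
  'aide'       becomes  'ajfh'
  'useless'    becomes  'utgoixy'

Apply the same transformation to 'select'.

sfnhgy

Each letter shifts forward by its position index (0, 1, 2, …) — the shift grows by one for each successive letter.
Applying it to select: s+0=s, e+1=f, l+2=n, e+3=h, c+4=g, t+5=y.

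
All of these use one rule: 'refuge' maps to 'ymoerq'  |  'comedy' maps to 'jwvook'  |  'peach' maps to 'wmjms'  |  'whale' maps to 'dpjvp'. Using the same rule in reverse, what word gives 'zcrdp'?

In refuge: r→y is +7, e→m is +8, f→o is +9, u→e is +10 — the shift increases by 1 each position. The shift increases by 1 at each position, starting from +7: 7, 8, 9, ….
Decoding zcrdp: z−7=s, c−8=u, r−9=i, d−10=t, p−11=e.

suite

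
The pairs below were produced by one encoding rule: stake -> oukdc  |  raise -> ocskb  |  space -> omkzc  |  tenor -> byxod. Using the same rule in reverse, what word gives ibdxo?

entry

The output letters match the input read backwards, each shifted +10: stake reversed is ekats. Read the word backwards and shift each letter +10.
Undoing it on ibdxo: shift back: i−10=y, b−10=r, d−10=t, x−10=n, o−10=e → yrtne; then reverse → entry.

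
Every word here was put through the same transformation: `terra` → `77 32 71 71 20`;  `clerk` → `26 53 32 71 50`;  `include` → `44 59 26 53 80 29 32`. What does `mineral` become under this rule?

With a=1..z=26, the number is 3·pos + 17.
For mineral: m=13→56, i=9→44, n=14→59, e=5→32, r=18→71, a=1→20, l=12→53.

56 44 59 32 71 20 53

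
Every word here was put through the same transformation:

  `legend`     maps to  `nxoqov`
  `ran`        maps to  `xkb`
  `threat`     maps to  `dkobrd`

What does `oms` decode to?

Read the word backwards and shift each letter +10.
Decoding oms: shift back: o−10=e, m−10=c, s−10=i → eci; then reverse → ice.

ice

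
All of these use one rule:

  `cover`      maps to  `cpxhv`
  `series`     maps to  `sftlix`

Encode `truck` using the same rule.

In cover: c→c is +0, o→p is +1, v→x is +2, e→h is +3 — the shift increases by 1 each position. The shift increases by 1 at each position, starting from +0: 0, 1, 2, ….
Applying it to truck: t+0=t, r+1=s, u+2=w, c+3=f, k+4=o.

tswfo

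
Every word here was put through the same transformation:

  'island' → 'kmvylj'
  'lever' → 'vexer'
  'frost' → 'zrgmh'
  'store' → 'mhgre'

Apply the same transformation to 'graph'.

urybp

i(8)→k(10) and s(18)→m(12) fit y≡21x+24 (mod 26); the inverse of 21 mod 26 is 5. Each letter's alphabet position (a=0..z=25) is mapped through 21·x+24 mod 26 — an affine cipher.
For graph: g(6)→21·6+24≡20=u; r(17)→21·17+24≡17=r; a(0)→21·0+24≡24=y; p(15)→21·15+24≡1=b; h(7)→21·7+24≡15=p (all mod 26).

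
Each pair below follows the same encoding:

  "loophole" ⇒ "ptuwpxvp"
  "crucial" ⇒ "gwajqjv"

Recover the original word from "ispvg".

In loophole: l→p is +4, o→t is +5, o→u is +6, p→w is +7 — the shift increases by 1 each position. Letter i (0-indexed) is shifted by i+4, so successive shifts are 4, 5, 6, ….
Undoing it on ispvg: i−4=e, s−5=n, p−6=j, v−7=o, g−8=y.

enjoy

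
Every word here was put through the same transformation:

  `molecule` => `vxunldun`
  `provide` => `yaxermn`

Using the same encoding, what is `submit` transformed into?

Compare letters: m→v is +9, o→x is +9, l→u is +9 — a constant shift. Every letter moves 9 places later in the alphabet, wrapping around z→a.
For submit: s+9=b, u+9=d, b+9=k, m+9=v, i+9=r, t+9=c.

bdkvrc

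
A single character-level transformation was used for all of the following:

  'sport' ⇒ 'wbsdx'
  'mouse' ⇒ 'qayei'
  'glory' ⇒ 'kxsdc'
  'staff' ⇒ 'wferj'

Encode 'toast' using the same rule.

xaeex

Shifts by position in sport: pos 0: s→w (+4), pos 1: p→b (+12), pos 2: o→s (+4), pos 3: r→d (+12) — repeating every 2. It's a Vigenère-style cipher with numeric key [4,12]: position i shifts by key[i mod 2].
For toast: t+4=x, o+12=a, a+4=e, s+12=e, t+4=x.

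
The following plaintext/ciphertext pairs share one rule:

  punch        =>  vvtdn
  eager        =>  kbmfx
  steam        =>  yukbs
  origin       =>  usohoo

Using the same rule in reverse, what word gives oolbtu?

A repeating key of period 2 is used — shifts +6, +1 over and over.
Decoding oolbtu: o−6=i, o−1=n, l−6=f, b−1=a, t−6=n, u−1=t.

infant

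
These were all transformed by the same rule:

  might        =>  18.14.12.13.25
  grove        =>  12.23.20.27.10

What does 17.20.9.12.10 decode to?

m is letter #13 and maps to 18: an offset of 5. The number is (letter's place in the alphabet, a=1) + 5.
Undoing it on 17.20.9.12.10: 17→(17−5)÷1=12=l, 20→(20−5)÷1=15=o, 9→(9−5)÷1=4=d, 12→(12−5)÷1=7=g, 10→(10−5)÷1=5=e.

lodge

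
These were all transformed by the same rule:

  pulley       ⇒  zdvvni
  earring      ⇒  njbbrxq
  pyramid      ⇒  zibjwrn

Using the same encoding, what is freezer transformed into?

Two shifts are in play — +9 for a/e/i/o/u, +10 for every other letter.
On freezer: f(cons)+10=p, r(cons)+10=b, e(vowel)+9=n, e(vowel)+9=n, z(cons)+10=j, e(vowel)+9=n, r(cons)+10=b.

pbnnjnb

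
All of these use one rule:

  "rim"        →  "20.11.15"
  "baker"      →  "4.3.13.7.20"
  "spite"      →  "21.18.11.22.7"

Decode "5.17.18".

cop

Letters become their 1-based position plus 2 (so a→3, b→4, …).
Decoding 5.17.18: 5→(5−2)÷1=3=c, 17→(17−2)÷1=15=o, 18→(18−2)÷1=16=p.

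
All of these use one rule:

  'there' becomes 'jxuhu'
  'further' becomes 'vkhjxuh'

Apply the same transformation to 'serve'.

iuhlu

Compare letters: t→j is +16, h→x is +16, e→u is +16 — a constant shift. This is a Caesar cipher with shift 16.
Applying it to serve: s+16=i, e+16=u, r+16=h, v+16=l, e+16=u.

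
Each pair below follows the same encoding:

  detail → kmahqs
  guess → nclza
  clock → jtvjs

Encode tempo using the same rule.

Shifts by position in detail: pos 0: d→k (+7), pos 1: e→m (+8), pos 2: t→a (+7), pos 3: a→h (+7), pos 4: i→q (+8), pos 5: l→s (+7) — repeating every 3. The shifts repeat in a cycle of length 3: positions 0,1,… shift by +7, +8, +7, then the pattern repeats.
Applying it to tempo: t+7=a, e+8=m, m+7=t, p+7=w, o+8=w.

amtww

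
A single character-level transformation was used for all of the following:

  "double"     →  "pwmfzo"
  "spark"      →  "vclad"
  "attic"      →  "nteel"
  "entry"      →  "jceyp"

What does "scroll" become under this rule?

The output letters match the input read backwards, each shifted +11: double reversed is elbuod. Read the word backwards and shift each letter +11.
Applying it to scroll: reverse → llorcs; then shift: l+11=w, l+11=w, o+11=z, r+11=c, c+11=n, s+11=d.

wwzcnd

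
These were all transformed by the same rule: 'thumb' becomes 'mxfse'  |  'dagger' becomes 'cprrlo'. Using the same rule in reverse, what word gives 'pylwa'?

The output letters match the input read backwards, each shifted +11: thumb reversed is bmuht. The word is reversed, then every letter is shifted forward by 11.
Undoing it on pylwa: shift back: p−11=e, y−11=n, l−11=a, w−11=l, a−11=p → enalp; then reverse → plane.

plane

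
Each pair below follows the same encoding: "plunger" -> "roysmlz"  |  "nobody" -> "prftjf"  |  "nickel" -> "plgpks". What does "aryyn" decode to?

youth

In plunger: p→r is +2, l→o is +3, u→y is +4, n→s is +5 — the shift increases by 1 each position. Letter i (0-indexed) is shifted by i+2, so successive shifts are 2, 3, 4, ….
Decoding aryyn: a−2=y, r−3=o, y−4=u, y−5=t, n−6=h.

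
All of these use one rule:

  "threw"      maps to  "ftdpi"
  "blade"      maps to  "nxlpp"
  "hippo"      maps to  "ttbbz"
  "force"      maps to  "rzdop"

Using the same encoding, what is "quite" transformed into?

Vowels shift forward by 11 and consonants shift forward by 12.
Applying it to quite: q(cons)+12=c, u(vowel)+11=f, i(vowel)+11=t, t(cons)+12=f, e(vowel)+11=p.

cftfp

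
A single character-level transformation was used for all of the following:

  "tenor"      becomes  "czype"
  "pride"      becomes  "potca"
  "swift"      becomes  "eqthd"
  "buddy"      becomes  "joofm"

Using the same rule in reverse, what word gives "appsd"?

The output letters match the input read backwards, each shifted +11: tenor reversed is ronet. Read the word backwards and shift each letter +11.
Undoing it on appsd: shift back: a−11=p, p−11=e, p−11=e, s−11=h, d−11=s → peehs; then reverse → sheep.

sheep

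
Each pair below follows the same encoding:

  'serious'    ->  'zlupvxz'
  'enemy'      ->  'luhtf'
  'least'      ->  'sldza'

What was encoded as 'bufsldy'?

Shifts by position in serious: pos 0: s→z (+7), pos 1: e→l (+7), pos 2: r→u (+3), pos 3: i→p (+7), pos 4: o→v (+7), pos 5: u→x (+3) — repeating every 3. It's a Vigenère-style cipher with numeric key [7,7,3]: position i shifts by key[i mod 3].
Decoding bufsldy: b−7=u, u−7=n, f−3=c, s−7=l, l−7=e, d−3=a, y−7=r.

unclear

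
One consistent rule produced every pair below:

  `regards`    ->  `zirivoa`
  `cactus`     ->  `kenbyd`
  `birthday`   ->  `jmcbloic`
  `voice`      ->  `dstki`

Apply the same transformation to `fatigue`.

neeqkfm

Shifts by position in regards: pos 0: r→z (+8), pos 1: e→i (+4), pos 2: g→r (+11), pos 3: a→i (+8), pos 4: r→v (+4), pos 5: d→o (+11) — repeating every 3. A repeating key of period 3 is used — shifts +8, +4, +11 over and over.
Applying it to fatigue: f+8=n, a+4=e, t+11=e, i+8=q, g+4=k, u+11=f, e+8=m.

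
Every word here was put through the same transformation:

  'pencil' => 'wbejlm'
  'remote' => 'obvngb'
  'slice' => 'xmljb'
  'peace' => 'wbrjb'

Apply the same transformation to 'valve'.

yrmyb

p(15)→w(22) and e(4)→b(1) fit y≡9x+17 (mod 26); the inverse of 9 mod 26 is 3. Each letter's alphabet position (a=0..z=25) is mapped through 9·x+17 mod 26 — an affine cipher.
Applying it to valve: v(21)→9·21+17≡24=y; a(0)→9·0+17≡17=r; l(11)→9·11+17≡12=m; v(21)→9·21+17≡24=y; e(4)→9·4+17≡1=b (all mod 26).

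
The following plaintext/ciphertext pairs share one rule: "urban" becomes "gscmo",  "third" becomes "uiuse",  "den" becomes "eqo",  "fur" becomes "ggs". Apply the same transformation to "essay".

The shift depends on letter class: consonant r→s is +1, but vowel u→g is +12. The rule splits by letter class: vowels +12, consonants +1.
For essay: e(vowel)+12=q, s(cons)+1=t, s(cons)+1=t, a(vowel)+12=m, y(cons)+1=z.

qttmz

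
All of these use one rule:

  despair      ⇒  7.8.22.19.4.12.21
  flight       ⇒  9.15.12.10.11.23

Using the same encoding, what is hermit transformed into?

d is letter #4 and maps to 7: an offset of 3. The number is (letter's place in the alphabet, a=1) + 3.
For hermit: h=8→11, e=5→8, r=18→21, m=13→16, i=9→12, t=20→23.

11.8.21.16.12.23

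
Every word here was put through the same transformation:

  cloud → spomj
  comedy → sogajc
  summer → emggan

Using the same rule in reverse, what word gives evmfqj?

stupid

c(2)→s(18) and l(11)→p(15) fit y≡17x+10 (mod 26); the inverse of 17 mod 26 is 23. Treating letters as 0–25, the rule is x ↦ 17x + 10 (mod 26).
Reversing it on evmfqj: e(4)→23·(4−10)≡18=s; v(21)→23·(21−10)≡19=t; m(12)→23·(12−10)≡20=u; f(5)→23·(5−10)≡15=p; q(16)→23·(16−10)≡8=i; j(9)→23·(9−10)≡3=d (all mod 26).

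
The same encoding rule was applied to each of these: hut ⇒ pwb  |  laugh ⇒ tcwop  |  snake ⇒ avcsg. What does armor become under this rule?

czuqz

The rule splits by letter class: vowels +2, consonants +8.
On armor: a(vowel)+2=c, r(cons)+8=z, m(cons)+8=u, o(vowel)+2=q, r(cons)+8=z.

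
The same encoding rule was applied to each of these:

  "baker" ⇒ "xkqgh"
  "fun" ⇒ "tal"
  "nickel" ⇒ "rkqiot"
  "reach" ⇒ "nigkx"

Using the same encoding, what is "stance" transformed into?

The output letters match the input read backwards, each shifted +6: baker reversed is rekab. The word is reversed, then every letter is shifted forward by 6.
Applying it to stance: reverse → ecnats; then shift: e+6=k, c+6=i, n+6=t, a+6=g, t+6=z, s+6=y.

kitgzy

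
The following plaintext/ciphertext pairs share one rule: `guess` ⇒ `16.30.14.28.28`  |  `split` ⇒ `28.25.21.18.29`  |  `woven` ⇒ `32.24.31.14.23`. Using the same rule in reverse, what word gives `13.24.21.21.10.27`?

dollar

Letters become their 1-based position plus 9 (so a→10, b→11, …).
Reversing it on 13.24.21.21.10.27: 13→(13−9)÷1=4=d, 24→(24−9)÷1=15=o, 21→(21−9)÷1=12=l, 21→(21−9)÷1=12=l, 10→(10−9)÷1=1=a, 27→(27−9)÷1=18=r.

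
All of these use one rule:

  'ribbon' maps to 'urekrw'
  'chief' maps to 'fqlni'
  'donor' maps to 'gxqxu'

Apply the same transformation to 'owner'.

rfqnu

Shifts by position in ribbon: pos 0: r→u (+3), pos 1: i→r (+9), pos 2: b→e (+3), pos 3: b→k (+9) — repeating every 2. The shifts repeat in a cycle of length 2: positions 0,1,… shift by +3, +9, then the pattern repeats.
Applying it to owner: o+3=r, w+9=f, n+3=q, e+9=n, r+3=u.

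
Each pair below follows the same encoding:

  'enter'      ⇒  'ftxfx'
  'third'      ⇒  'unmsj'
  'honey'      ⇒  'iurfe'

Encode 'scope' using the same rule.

tisqk

Shifts by position in enter: pos 0: e→f (+1), pos 1: n→t (+6), pos 2: t→x (+4), pos 3: e→f (+1), pos 4: r→x (+6) — repeating every 3. It's a Vigenère-style cipher with numeric key [1,6,4]: position i shifts by key[i mod 3].
Applying it to scope: s+1=t, c+6=i, o+4=s, p+1=q, e+6=k.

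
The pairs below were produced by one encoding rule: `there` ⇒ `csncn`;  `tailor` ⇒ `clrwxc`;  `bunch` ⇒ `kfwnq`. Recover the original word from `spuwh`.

jelly

Shifts by position in there: pos 0: t→c (+9), pos 1: h→s (+11), pos 2: e→n (+9), pos 3: r→c (+11) — repeating every 2. A repeating key of period 2 is used — shifts +9, +11 over and over.
Undoing it on spuwh: s−9=j, p−11=e, u−9=l, w−11=l, h−9=y.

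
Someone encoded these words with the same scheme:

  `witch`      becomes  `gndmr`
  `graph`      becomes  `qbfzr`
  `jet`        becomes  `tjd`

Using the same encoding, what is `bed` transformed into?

ljn

The shift depends on letter class: consonant w→g is +10, but vowel i→n is +5. Vowels shift forward by 5 and consonants shift forward by 10.
Applying it to bed: b(cons)+10=l, e(vowel)+5=j, d(cons)+10=n.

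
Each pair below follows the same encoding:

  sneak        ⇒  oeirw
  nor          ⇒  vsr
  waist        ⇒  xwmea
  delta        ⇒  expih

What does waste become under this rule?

The output letters match the input read backwards, each shifted +4: sneak reversed is kaens. Two steps: reverse the string, then apply a Caesar shift of +4.
For waste: reverse → etsaw; then shift: e+4=i, t+4=x, s+4=w, a+4=e, w+4=a.

ixwea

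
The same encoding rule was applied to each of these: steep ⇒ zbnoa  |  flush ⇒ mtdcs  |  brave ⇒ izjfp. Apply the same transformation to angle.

hvpvp

In steep: s→z is +7, t→b is +8, e→n is +9, e→o is +10 — the shift increases by 1 each position. The shift increases by 1 at each position, starting from +7: 7, 8, 9, ….
On angle: a+7=h, n+8=v, g+9=p, l+10=v, e+11=p.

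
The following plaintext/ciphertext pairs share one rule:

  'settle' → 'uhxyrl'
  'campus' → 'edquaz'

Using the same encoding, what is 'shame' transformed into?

ukerk

In settle: s→u is +2, e→h is +3, t→x is +4, t→y is +5 — the shift increases by 1 each position. The shift increases by 1 at each position, starting from +2: 2, 3, 4, ….
Applying it to shame: s+2=u, h+3=k, a+4=e, m+5=r, e+6=k.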